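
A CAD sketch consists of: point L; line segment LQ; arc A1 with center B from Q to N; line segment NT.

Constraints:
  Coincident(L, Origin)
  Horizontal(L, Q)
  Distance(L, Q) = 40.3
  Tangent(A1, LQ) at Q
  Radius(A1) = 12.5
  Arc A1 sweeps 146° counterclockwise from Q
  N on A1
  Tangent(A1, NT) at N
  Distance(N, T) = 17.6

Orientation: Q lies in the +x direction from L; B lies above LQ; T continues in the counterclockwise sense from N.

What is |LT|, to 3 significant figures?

46.2

On A1, Q sits at bearing -90° from B; a 146° counterclockwise sweep puts N at bearing 56°, so N = B + 12.5·(cos 56°, sin 56°) = (47.3, 22.9). Since A1 is tangent to NT there, BN ⟂ NT, so NT runs along (−sin 56°, cos 56°); with |NT| = 17.6, T = (32.7, 32.7). Then |LT| = |T − L| = 46.2.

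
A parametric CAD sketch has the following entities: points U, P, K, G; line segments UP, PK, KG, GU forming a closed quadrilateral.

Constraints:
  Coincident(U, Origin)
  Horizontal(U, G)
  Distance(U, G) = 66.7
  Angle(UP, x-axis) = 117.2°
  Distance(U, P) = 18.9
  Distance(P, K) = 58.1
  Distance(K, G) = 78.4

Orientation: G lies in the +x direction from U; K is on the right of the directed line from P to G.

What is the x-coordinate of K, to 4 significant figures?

-0.3138

Checks: |PK| = 58.10 ✓; |KG| = 78.40 ✓.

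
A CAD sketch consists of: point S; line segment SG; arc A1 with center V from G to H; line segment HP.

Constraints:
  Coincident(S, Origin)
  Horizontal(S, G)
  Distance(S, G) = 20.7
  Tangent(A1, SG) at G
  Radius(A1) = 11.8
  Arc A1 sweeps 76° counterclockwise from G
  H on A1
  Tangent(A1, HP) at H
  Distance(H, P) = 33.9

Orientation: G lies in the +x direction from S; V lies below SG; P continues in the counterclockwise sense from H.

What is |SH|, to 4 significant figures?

12.87

S is at the origin; SG is horizontal with |SG| = 20.7 and G on the +x side, so G = (20.70, 0.000). Since A1 is tangent to SG there, VG ⟂ SG, so V = G + (0, -11.8) = (20.70, -11.80). On A1, G sits at bearing 90° from V; a 76° counterclockwise sweep puts H at bearing 166°, so H = V + 11.8·(cos 166°, sin 166°) = (9.251, -8.945). Then |SH| = |H − S| = 12.87.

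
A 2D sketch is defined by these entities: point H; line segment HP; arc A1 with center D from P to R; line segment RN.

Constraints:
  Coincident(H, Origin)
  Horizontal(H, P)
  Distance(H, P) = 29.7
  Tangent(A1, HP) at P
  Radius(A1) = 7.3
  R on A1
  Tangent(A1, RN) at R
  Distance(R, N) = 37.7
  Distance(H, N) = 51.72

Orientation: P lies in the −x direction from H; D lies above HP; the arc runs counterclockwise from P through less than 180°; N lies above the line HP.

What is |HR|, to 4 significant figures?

23.72

Checks: |DP| = 7.300 ✓; |DR| = 7.300 ✓; ∠(DR, RN) = 90.00° ✓; |RN| = 37.70 ✓; |HN| = 51.72 ✓.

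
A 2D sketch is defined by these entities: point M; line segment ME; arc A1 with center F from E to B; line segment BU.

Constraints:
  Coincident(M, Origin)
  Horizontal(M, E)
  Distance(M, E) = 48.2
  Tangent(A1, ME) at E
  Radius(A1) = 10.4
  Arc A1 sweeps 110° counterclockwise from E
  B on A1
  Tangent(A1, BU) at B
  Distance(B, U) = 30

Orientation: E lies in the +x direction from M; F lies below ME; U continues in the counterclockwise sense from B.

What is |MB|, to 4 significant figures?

40.88

A1 meets ME tangentially, so FE is at right angles to ME, so F = E + (0, -10.4) = (48.20, -10.40). On A1, E sits at bearing 90° from F; a 110° counterclockwise sweep puts B at bearing 200°, so B = F + 10.4·(cos 200°, sin 200°) = (38.43, -13.96). Then |MB| = |B − M| = 40.88.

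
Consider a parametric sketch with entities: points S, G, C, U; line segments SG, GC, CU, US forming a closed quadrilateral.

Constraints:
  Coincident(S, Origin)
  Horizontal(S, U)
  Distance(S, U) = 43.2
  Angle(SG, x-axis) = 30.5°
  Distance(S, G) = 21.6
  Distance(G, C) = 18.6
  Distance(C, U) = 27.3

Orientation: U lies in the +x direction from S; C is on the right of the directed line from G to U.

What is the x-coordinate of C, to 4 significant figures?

16.97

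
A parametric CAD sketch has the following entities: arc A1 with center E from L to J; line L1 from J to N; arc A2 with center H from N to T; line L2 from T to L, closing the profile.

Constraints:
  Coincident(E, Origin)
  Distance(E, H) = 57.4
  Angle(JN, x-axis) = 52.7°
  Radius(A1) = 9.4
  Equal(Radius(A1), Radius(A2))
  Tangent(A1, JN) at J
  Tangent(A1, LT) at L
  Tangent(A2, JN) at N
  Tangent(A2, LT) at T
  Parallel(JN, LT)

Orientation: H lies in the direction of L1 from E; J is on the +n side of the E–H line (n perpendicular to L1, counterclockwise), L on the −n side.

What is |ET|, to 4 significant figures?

58.16

The slot axis is L1's direction at 52.7°, so u = (cos 52.7°, sin 52.7°) = (0.6060, 0.7955) and n = (−sin 52.7°, cos 52.7°) = (-0.7955, 0.6060). E is at the origin and H lies 57.4 along u from E, so H = 57.4·u = (34.78, 45.66). Tangency of A1 to both parallel lines with radius 9.4 puts J and L at E ± 9.4·n: J = (-7.477, 5.696), L = (7.477, -5.696). Equal radii place N and T the same way about H: N = H + 9.4·n = (27.31, 51.36), T = H − 9.4·n = (42.26, 39.96). Then |ET| = |T − E| = 58.16.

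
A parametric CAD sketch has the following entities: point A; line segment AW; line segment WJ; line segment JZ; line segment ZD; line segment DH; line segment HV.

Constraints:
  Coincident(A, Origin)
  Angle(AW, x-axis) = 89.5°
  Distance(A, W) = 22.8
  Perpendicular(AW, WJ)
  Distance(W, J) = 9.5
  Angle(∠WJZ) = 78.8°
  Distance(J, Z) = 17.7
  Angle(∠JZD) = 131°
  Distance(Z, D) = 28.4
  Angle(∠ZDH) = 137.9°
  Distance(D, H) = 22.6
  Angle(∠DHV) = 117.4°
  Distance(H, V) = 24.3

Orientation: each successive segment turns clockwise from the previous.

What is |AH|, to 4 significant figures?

40.85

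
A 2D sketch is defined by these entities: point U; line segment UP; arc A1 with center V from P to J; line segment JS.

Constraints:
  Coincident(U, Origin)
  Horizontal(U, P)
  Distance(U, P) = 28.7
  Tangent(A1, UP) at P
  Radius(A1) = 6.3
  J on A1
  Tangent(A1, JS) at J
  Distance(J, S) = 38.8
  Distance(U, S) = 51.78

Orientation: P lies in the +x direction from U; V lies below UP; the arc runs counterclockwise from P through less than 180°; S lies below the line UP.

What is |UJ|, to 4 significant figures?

23.39

Checks: |VJ| = 6.300 ✓; ∠(VJ, JS) = 90.00° ✓; |JS| = 38.80 ✓; |US| = 51.78 ✓.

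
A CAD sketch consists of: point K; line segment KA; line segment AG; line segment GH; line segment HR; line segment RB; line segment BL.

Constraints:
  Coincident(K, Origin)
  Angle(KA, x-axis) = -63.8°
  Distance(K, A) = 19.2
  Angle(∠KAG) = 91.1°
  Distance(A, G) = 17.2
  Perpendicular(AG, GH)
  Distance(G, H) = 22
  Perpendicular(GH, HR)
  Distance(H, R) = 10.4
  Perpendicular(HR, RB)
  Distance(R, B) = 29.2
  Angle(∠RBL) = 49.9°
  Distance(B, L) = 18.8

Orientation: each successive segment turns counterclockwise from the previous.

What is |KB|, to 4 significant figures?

27.35

GH is perpendicular to HR, so HR runs at -154.9°; with |HR| = 10.4, R = (5.302, 5.580). The perpendicularity gives RB at right angles to HR, so RB runs at -64.90°; with |RB| = 29.2, B = (17.69, -20.86). Then |KB| = |B − K| = 27.35.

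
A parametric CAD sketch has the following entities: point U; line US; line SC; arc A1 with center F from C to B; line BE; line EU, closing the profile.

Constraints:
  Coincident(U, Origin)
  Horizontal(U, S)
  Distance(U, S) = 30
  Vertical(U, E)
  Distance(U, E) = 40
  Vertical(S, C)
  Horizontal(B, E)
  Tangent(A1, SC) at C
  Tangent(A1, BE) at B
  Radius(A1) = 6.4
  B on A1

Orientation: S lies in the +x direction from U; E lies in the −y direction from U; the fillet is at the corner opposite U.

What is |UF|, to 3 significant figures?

41.1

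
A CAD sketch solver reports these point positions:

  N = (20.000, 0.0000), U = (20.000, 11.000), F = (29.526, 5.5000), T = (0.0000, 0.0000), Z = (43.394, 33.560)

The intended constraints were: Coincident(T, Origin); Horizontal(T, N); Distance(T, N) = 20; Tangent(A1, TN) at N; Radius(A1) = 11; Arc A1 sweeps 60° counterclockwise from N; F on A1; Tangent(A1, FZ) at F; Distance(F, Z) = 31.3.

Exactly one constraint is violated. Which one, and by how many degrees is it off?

Tangent(A1, FZ) at F — off by 3.70°.

T = (0.00, 0.00) ✓; T.y = 0.00, N.y = 0.00 ✓; |TN| = 20.00 ✓; ∠(UN, NT) = 90.00° ✓; |UN| = 11.00 ✓; bearing(U→F) − bearing(U→N) = 60.00° ✓; |UF| = 11.00 ✓; ∠(UF, FZ) = 86.30° ✗; |FZ| = 31.30 ✓.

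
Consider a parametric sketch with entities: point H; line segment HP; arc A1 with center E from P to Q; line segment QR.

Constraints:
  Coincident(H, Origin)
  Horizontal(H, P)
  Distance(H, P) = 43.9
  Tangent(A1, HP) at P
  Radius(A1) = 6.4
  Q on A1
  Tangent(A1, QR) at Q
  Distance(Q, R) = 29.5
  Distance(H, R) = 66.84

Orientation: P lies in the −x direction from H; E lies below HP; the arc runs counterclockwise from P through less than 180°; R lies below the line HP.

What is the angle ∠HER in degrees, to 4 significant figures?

126.4°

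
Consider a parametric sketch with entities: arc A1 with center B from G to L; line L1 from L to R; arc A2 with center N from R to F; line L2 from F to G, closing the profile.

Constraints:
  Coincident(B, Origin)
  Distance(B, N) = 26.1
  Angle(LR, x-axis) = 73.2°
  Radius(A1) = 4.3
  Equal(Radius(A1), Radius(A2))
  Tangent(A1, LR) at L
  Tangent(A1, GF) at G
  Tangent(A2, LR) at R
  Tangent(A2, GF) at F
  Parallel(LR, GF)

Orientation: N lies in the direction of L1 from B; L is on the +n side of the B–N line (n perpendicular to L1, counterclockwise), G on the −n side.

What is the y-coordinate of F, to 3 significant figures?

23.7

The slot axis is L1's direction at 73.2°, so u = (cos 73.2°, sin 73.2°) = (0.289, 0.957) and n = (−sin 73.2°, cos 73.2°) = (-0.957, 0.289). B is at the origin and N lies 26.1 along u from B, so N = 26.1·u = (7.54, 25.0). Tangency of A1 to both parallel lines with radius 4.3 puts L and G at B ± 4.3·n: L = (-4.12, 1.24), G = (4.12, -1.24). Equal radii place R and F the same way about N: R = N + 4.3·n = (3.43, 26.2), F = N − 4.3·n = (11.7, 23.7). So F.y = 23.7.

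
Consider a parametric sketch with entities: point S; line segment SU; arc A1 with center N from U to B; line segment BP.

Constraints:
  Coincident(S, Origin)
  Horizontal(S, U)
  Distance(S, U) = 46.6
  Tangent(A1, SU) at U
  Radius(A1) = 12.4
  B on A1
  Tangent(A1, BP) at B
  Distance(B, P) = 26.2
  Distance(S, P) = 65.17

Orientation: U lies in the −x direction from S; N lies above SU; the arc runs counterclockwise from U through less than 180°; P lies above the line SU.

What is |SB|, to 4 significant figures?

40.99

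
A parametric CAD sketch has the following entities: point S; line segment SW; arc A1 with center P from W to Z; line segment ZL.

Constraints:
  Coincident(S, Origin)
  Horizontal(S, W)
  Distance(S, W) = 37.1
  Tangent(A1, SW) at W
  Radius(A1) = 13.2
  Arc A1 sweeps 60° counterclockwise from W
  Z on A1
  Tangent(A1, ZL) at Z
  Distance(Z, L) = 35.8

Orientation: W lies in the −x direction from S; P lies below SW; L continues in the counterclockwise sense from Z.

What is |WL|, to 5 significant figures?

47.690

S is at the origin; SW is horizontal with |SW| = 37.1 and W on the −x side, so W = (-37.100, 0.0000). Since A1 is tangent to SW there, PW ⟂ SW, so P = W + (0, -13.2) = (-37.100, -13.200). On A1, W sits at bearing 90° from P; a 60° counterclockwise sweep puts Z at bearing 150°, so Z = P + 13.2·(cos 150°, sin 150°) = (-48.532, -6.6000). Since A1 is tangent to ZL there, PZ ⟂ ZL, so ZL runs along (−sin 150°, cos 150°); with |ZL| = 35.8, L = (-66.432, -37.604). Then |WL| = |L − W| = 47.690.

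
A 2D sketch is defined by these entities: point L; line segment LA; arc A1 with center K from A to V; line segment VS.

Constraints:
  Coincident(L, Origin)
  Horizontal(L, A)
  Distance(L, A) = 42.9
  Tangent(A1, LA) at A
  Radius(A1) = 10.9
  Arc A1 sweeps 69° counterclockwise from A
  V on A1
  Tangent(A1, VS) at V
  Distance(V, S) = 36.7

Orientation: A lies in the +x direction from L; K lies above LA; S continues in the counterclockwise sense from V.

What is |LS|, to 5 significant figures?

78.027

L is at the origin; L and A share the same y with |LA| = 42.9 and A on the +x side, so A = (42.900, 0.0000). A1 meets LA tangentially, so KA is at right angles to LA, so K = A + (0, 10.9) = (42.900, 10.900). On A1, A sits at bearing -90° from K; a 69° counterclockwise sweep puts V at bearing -21°, so V = K + 10.9·(cos -21°, sin -21°) = (53.076, 6.9938). Tangency of A1 to VS means the radius KV is perpendicular to VS, so VS runs along (−sin -21°, cos -21°); with |VS| = 36.7, S = (66.228, 41.256). Then |LS| = |S − L| = 78.027.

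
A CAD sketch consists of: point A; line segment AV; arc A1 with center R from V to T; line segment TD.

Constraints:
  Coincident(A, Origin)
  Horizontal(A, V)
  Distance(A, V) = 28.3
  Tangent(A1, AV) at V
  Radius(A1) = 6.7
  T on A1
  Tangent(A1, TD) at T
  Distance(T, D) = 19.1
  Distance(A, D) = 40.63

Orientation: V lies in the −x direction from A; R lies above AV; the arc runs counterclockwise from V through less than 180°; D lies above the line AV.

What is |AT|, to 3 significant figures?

24.2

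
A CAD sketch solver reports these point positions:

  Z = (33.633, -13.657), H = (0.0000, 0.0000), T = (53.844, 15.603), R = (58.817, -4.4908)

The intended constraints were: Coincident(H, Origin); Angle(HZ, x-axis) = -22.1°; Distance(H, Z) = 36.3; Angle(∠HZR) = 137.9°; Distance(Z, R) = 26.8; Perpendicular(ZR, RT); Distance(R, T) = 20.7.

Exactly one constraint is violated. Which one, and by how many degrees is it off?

Perpendicular(ZR, RT) — off by 6.10°.

H = (0.00, 0.00) ✓; HZ at -22.10° ✓; |HZ| = 36.30 ✓; ∠HZR = 137.9° ✓; |ZR| = 26.80 ✓; ∠(ZR, RT) = 83.90° ✗; |RT| = 20.70 ✓.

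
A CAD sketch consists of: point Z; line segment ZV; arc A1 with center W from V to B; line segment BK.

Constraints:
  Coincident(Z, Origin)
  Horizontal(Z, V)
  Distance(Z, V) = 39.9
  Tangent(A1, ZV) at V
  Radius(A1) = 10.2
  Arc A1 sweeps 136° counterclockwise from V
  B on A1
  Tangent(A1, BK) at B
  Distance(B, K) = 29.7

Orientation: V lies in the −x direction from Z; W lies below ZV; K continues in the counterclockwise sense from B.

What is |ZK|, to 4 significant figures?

45.97

Z is at the origin; Z and V share the same y with |ZV| = 39.9 and V on the −x side, so V = (-39.90, 0.000). The tangent condition forces WV to be normal to ZV, so W = V + (0, -10.2) = (-39.90, -10.20). On A1, V sits at bearing 90° from W; a 136° counterclockwise sweep puts B at bearing 226°, so B = W + 10.2·(cos 226°, sin 226°) = (-46.99, -17.54). The tangent condition forces WB to be normal to BK, so BK runs along (−sin 226°, cos 226°); with |BK| = 29.7, K = (-25.62, -38.17). Then |ZK| = |K − Z| = 45.97.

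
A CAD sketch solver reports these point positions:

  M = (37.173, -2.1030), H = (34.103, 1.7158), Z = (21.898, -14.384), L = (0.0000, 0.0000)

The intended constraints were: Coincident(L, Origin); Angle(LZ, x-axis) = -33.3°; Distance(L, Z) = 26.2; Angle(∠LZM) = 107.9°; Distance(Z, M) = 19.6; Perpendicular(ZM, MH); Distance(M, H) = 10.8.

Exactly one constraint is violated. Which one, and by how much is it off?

Distance(M, H) = 10.8 — off by 5.90.

L = (0.00, 0.00) ✓; LZ at -33.30° ✓; |LZ| = 26.20 ✓; ∠LZM = 107.9° ✓; |ZM| = 19.60 ✓; ∠(ZM, MH) = 90.00° ✓; |MH| = 4.900 ✗.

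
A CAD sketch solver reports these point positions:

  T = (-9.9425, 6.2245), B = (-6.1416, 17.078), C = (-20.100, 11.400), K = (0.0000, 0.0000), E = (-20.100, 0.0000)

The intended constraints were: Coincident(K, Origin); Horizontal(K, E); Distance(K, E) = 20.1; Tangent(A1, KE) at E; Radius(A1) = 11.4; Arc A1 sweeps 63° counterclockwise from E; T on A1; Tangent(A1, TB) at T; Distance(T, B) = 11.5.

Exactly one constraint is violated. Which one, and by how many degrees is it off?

Tangent(A1, TB) at T — off by 7.70°.

K = (0.00, 0.00) ✓; K.y = 0.00, E.y = 0.00 ✓; |KE| = 20.10 ✓; ∠(CE, EK) = 90.00° ✓; |CE| = 11.40 ✓; bearing(C→T) − bearing(C→E) = 63.00° ✓; |CT| = 11.40 ✓; ∠(CT, TB) = 82.30° ✗; |TB| = 11.50 ✓.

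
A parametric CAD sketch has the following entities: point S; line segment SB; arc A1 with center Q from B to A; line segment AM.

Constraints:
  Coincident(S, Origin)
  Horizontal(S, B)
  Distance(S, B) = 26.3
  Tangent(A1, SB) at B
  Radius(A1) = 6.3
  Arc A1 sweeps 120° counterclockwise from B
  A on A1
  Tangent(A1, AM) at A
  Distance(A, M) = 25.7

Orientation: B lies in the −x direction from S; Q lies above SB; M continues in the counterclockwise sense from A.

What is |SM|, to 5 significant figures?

46.267

S is at the origin; S and B share the same y with |SB| = 26.3 and B on the −x side, so B = (-26.300, 0.0000). A1 meets SB tangentially, so QB is at right angles to SB, so Q = B + (0, 6.3) = (-26.300, 6.3000). On A1, B sits at bearing -90° from Q; a 120° counterclockwise sweep puts A at bearing 30°, so A = Q + 6.3·(cos 30°, sin 30°) = (-20.844, 9.4500). Tangency of A1 to AM means the radius QA is perpendicular to AM, so AM runs along (−sin 30°, cos 30°); with |AM| = 25.7, M = (-33.694, 31.707). Then |SM| = |M − S| = 46.267.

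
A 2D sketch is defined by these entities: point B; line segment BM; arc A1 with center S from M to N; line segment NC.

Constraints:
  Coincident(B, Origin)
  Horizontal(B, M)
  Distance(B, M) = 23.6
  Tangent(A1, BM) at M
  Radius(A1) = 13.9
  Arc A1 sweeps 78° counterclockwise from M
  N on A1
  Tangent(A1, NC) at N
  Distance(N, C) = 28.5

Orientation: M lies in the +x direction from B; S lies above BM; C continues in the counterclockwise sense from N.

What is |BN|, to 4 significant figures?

38.79

A1 meets BM tangentially, so SM is at right angles to BM, so S = M + (0, 13.9) = (23.60, 13.90). On A1, M sits at bearing -90° from S; a 78° counterclockwise sweep puts N at bearing -12°, so N = S + 13.9·(cos -12°, sin -12°) = (37.20, 11.01). Then |BN| = |N − B| = 38.79.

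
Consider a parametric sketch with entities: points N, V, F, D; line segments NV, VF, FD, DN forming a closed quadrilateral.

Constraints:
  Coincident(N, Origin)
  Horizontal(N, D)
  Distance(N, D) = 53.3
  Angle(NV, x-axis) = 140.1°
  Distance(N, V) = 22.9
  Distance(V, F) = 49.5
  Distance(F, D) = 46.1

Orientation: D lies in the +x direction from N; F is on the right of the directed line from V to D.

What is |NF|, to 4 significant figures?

27.35

N is at the origin; ND is horizontal with |ND| = 53.3 and D in +x, so D = (53.3, 0). NV runs at 140.1° with |NV| = 22.9, so V = (-17.57, 14.69). F is determined by |VF| = 49.5 and |FD| = 46.1 together: it lies at the intersection of circle(V, 49.5) and circle(D, 46.1). With |VD| = 72.37, the foot of the radical line on VD is 38.43 from V and the perpendicular offset is √(49.5² − 38.43²) = 31.20. Taking the right-of-VD solution: F = (13.73, -23.66).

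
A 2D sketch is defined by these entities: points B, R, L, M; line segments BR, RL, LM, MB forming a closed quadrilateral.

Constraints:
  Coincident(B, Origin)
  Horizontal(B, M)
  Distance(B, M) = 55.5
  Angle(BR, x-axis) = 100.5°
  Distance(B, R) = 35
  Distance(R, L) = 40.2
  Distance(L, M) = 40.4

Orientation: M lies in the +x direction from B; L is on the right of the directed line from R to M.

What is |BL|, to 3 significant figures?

15.1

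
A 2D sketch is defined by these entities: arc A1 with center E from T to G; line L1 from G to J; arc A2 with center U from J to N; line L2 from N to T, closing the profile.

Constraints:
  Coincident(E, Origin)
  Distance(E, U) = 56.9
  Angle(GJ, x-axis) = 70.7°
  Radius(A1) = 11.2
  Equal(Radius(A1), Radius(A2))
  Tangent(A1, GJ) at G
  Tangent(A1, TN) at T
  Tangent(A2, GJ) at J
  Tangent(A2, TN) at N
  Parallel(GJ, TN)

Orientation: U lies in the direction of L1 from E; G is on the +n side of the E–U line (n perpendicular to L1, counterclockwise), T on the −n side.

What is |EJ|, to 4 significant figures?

57.99

The slot axis is L1's direction at 70.7°, so u = (cos 70.7°, sin 70.7°) = (0.3305, 0.9438) and n = (−sin 70.7°, cos 70.7°) = (-0.9438, 0.3305). E is at the origin and U lies 56.9 along u from E, so U = 56.9·u = (18.81, 53.70). Tangency of A1 to both parallel lines with radius 11.2 puts G and T at E ± 11.2·n: G = (-10.57, 3.702), T = (10.57, -3.702). Equal radii place J and N the same way about U: J = U + 11.2·n = (8.236, 57.40), N = U − 11.2·n = (29.38, 50.00). Then |EJ| = |J − E| = 57.99.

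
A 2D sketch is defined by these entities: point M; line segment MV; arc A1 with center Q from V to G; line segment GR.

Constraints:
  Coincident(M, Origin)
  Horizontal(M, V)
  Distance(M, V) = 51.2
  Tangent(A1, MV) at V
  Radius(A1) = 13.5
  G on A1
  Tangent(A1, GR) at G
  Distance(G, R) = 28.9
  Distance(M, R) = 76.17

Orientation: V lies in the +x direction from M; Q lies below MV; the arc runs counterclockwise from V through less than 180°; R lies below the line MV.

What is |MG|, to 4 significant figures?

47.87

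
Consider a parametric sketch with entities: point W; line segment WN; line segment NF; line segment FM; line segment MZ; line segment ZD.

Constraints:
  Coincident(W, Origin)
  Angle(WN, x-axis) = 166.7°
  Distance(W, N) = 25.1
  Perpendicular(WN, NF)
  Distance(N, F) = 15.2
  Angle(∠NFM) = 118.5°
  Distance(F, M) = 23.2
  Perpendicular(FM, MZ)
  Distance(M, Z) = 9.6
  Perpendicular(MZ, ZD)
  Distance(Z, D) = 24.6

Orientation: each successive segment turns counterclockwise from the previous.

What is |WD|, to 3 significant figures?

22.6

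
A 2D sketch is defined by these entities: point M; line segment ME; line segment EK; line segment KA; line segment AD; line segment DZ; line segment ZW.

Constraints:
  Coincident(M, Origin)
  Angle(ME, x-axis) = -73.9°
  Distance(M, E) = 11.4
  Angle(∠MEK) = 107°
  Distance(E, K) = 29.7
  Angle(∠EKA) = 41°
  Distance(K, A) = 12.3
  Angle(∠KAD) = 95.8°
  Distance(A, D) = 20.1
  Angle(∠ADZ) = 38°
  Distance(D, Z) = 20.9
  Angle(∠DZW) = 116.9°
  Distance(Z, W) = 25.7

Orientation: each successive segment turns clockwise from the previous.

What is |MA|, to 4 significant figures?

23.92

M is at the origin; ME runs at -73.9° with length 11.4, so E = (3.161, -10.95). ∠MEK = 107.0° gives EK at -146.9° from the x-axis; with |EK| = 29.7, K = (-21.72, -27.17). ∠EKA = 41.0° gives KA at 74.10° from the x-axis; with |KA| = 12.3, A = (-18.35, -15.34). Then |MA| = |A − M| = 23.92.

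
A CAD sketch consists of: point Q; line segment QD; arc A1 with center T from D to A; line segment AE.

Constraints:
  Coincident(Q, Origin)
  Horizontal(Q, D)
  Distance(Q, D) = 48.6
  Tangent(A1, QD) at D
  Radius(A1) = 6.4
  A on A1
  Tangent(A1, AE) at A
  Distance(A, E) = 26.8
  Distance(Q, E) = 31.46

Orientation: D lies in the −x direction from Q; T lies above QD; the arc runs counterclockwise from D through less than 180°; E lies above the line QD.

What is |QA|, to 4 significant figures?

44.32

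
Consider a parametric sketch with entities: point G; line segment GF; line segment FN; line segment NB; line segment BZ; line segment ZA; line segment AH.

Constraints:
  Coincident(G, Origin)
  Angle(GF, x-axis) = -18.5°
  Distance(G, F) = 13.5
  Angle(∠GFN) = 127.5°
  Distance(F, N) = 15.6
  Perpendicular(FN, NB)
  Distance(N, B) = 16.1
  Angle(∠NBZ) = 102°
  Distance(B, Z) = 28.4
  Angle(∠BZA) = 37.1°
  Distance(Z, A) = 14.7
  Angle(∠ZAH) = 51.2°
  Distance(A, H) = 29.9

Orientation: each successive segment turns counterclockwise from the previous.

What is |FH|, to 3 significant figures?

40.4

G is at the origin; GF runs at -18.5° with length 13.5, so F = (12.8, -4.28). ∠GFN = 127.5° gives FN at 34.0° from the x-axis; with |FN| = 15.6, N = (25.7, 4.44). FN ⟂ NB, so NB runs at 124°; with |NB| = 16.1, B = (16.7, 17.8). ∠NBZ = 102.0° gives BZ at -158° from the x-axis; with |BZ| = 28.4, Z = (-9.60, 7.15). ∠BZA = 37.1° gives ZA at -15.1° from the x-axis; with |ZA| = 14.7, A = (4.59, 3.32). ∠ZAH = 51.2° gives AH at 114° from the x-axis; with |AH| = 29.9, H = (-7.43, 30.7). Then |FH| = |H − F| = 40.4.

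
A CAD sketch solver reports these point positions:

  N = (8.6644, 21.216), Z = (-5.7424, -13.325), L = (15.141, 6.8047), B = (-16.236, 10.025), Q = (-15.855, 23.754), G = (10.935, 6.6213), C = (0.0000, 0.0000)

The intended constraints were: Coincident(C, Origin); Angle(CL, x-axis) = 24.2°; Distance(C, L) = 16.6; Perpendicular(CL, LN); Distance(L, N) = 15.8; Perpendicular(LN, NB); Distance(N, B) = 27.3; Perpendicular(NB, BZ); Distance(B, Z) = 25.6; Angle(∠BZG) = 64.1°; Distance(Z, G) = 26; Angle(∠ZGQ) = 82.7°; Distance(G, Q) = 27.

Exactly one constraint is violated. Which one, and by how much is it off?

Distance(G, Q) = 27 — off by 4.80.

C = (0.00, 0.00) ✓; CL at 24.20° ✓; |CL| = 16.60 ✓; ∠(CL, LN) = 90.00° ✓; |LN| = 15.80 ✓; ∠(LN, NB) = 90.00° ✓; |NB| = 27.30 ✓; ∠(NB, BZ) = 90.00° ✓; |BZ| = 25.60 ✓; ∠BZG = 64.10° ✓; |ZG| = 26.00 ✓; ∠ZGQ = 82.70° ✓; |GQ| = 31.80 ✗.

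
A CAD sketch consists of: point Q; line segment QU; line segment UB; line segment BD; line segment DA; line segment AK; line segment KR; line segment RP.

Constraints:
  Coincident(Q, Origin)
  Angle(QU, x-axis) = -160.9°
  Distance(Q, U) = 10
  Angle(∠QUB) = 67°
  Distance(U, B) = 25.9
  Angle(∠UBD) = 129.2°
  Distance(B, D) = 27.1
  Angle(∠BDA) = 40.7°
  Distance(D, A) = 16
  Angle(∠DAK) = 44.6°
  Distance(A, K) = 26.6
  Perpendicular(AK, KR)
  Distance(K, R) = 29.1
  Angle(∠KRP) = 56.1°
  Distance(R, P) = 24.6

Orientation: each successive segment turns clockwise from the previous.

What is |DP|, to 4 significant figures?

6.658

Q is at the origin; QU runs at -160.9° with length 10.0, so U = (-9.449, -3.272). ∠QUB = 67.0° gives UB at 86.10° from the x-axis; with |UB| = 25.9, B = (-7.688, 22.57). ∠UBD = 129.2° gives BD at 35.30° from the x-axis; with |BD| = 27.1, D = (14.43, 38.23). ∠BDA = 40.7° gives DA at -104.0° from the x-axis; with |DA| = 16.0, A = (10.56, 22.70). ∠DAK = 44.6° gives AK at 120.6° from the x-axis; with |AK| = 26.6, K = (-2.982, 45.60). AK is perpendicular to KR, so KR runs at 30.60°; with |KR| = 29.1, R = (22.07, 60.41). ∠KRP = 56.1° gives RP at -93.30° from the x-axis; with |RP| = 24.6, P = (20.65, 35.85). Then |DP| = |P − D| = 6.658.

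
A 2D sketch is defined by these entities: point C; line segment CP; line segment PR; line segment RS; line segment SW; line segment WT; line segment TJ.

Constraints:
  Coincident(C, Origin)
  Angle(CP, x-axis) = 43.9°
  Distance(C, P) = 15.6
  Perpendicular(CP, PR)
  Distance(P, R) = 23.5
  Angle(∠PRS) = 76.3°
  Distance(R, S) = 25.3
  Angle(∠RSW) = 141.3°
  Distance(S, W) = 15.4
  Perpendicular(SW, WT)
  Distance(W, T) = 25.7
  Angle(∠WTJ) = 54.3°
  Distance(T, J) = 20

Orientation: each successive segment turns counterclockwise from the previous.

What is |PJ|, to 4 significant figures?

16.13

C is at the origin; CP runs at 43.9° with length 15.6, so P = (11.24, 10.82). CP is perpendicular to PR, so PR runs at 133.9°; with |PR| = 23.5, R = (-5.054, 27.75). ∠PRS = 76.3° gives RS at -122.4° from the x-axis; with |RS| = 25.3, S = (-18.61, 6.389). ∠RSW = 141.3° gives SW at -83.70° from the x-axis; with |SW| = 15.4, W = (-16.92, -8.918). The perpendicularity gives WT at right angles to SW, so WT runs at 6.300°; with |WT| = 25.7, T = (8.624, -6.098). ∠WTJ = 54.3° gives TJ at 132.0° from the x-axis; with |TJ| = 20.0, J = (-4.759, 8.765). Then |PJ| = |J − P| = 16.13.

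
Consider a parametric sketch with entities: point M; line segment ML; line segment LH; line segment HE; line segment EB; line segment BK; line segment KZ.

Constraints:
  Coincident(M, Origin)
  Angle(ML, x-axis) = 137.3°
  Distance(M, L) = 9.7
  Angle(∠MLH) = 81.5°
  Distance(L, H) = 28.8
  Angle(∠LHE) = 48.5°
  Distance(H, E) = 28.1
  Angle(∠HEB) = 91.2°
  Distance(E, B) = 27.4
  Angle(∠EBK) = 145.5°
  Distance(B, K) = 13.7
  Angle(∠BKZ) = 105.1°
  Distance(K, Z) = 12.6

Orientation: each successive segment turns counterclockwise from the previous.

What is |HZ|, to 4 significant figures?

36.10

∠EBK = 145.5° gives BK at 130.6° from the x-axis; with |BK| = 13.7, K = (-7.272, 23.98). ∠BKZ = 105.1° gives KZ at -154.5° from the x-axis; with |KZ| = 12.6, Z = (-18.64, 18.55). Then |HZ| = |Z − H| = 36.10.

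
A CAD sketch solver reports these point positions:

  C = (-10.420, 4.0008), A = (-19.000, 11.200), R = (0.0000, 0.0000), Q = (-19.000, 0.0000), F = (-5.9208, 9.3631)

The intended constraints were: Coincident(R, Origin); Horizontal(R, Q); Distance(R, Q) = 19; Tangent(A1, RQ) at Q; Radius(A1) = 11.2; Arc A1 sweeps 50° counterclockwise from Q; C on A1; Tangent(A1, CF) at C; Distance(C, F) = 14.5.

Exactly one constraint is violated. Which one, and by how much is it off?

Distance(C, F) = 14.5 — off by 7.50.

R = (0.00, 0.00) ✓; R.y = 0.00, Q.y = 0.00 ✓; |RQ| = 19.00 ✓; ∠(AQ, QR) = 90.00° ✓; |AQ| = 11.20 ✓; bearing(A→C) − bearing(A→Q) = 50.00° ✓; |AC| = 11.20 ✓; ∠(AC, CF) = 90.00° ✓; |CF| = 7.000 ✗.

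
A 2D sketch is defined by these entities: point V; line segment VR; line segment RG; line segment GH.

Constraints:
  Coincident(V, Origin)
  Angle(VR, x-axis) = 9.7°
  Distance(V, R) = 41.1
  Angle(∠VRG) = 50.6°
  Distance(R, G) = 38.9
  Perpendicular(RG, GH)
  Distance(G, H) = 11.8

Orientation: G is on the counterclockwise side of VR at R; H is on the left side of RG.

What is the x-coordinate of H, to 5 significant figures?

3.3838

V is at the origin; VR runs at 9.7° with length 41.1, so R = 41.1·(cos 9.7°, sin 9.7°) = (40.512, 6.9249). ∠VRG = 50.6°, so RG runs at 9.7° + (180° − 50.6°) = 139.10° from the x-axis; with |RG| = 38.9, G = R + 38.9·(cos 139.10°, sin 139.10°) = (11.110, 32.394). RG ⟂ GH; with |GH| = 11.8 on the left of RG, H = G + 11.8·(-0.65474, -0.75585) = (3.3838, 23.475). So H.x = 3.3838.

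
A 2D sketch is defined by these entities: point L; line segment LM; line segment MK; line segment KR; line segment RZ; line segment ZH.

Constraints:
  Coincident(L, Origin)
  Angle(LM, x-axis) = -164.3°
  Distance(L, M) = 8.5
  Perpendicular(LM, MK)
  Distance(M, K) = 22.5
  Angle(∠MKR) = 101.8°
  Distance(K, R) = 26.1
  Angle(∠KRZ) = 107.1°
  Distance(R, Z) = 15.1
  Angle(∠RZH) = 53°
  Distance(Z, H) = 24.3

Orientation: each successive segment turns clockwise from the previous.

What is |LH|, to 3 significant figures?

18.0

L is at the origin; LM runs at -164.3° with length 8.5, so M = (-8.18, -2.30). The perpendicularity gives MK at right angles to LM, so MK runs at 106°; with |MK| = 22.5, K = (-14.3, 19.4). ∠MKR = 101.8° gives KR at 27.5° from the x-axis; with |KR| = 26.1, R = (8.88, 31.4). ∠KRZ = 107.1° gives RZ at -45.4° from the x-axis; with |RZ| = 15.1, Z = (19.5, 20.7). ∠RZH = 53.0° gives ZH at -172° from the x-axis; with |ZH| = 24.3, H = (-4.60, 17.4). Then |LH| = |H − L| = 18.0.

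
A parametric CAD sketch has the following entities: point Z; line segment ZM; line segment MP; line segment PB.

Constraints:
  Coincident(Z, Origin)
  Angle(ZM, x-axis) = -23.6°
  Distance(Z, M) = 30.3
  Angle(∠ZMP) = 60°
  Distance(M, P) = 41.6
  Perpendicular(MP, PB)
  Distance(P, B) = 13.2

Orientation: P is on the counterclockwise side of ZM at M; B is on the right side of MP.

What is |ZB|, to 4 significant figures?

47.49

Z is at the origin; ZM runs at -23.6° with length 30.3, so M = 30.3·(cos -23.6°, sin -23.6°) = (27.77, -12.13). ∠ZMP = 60.0°, so MP runs at -23.6° + (180° − 60.0°) = 96.40° from the x-axis; with |MP| = 41.6, P = M + 41.6·(cos 96.40°, sin 96.40°) = (23.13, 29.21). MP is perpendicular to PB; with |PB| = 13.2 on the right of MP, B = P + 13.2·(0.9938, 0.1115) = (36.25, 30.68). Then |ZB| = |B − Z| = 47.49.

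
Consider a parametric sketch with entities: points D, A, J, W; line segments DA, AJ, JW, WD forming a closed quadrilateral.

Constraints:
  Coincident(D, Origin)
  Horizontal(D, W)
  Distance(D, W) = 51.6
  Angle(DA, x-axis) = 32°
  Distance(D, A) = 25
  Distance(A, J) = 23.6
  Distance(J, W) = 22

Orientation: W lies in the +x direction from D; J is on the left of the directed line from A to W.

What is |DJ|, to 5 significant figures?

48.235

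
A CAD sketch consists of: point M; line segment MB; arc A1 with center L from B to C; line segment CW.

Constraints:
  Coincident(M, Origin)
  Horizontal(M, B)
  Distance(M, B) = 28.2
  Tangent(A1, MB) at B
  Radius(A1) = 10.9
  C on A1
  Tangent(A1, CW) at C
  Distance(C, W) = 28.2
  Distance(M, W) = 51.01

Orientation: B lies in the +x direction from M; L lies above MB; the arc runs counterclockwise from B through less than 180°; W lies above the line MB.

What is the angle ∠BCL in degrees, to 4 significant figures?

36.39°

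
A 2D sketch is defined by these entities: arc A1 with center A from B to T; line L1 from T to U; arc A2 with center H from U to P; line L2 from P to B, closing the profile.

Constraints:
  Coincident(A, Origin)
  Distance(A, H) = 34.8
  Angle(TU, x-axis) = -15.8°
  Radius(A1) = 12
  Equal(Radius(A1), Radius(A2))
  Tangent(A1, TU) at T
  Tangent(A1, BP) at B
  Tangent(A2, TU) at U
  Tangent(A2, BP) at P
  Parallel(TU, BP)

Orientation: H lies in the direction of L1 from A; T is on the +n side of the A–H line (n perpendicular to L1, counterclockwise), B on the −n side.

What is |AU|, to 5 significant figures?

36.811

The slot axis is L1's direction at -15.8°, so u = (cos -15.8°, sin -15.8°) = (0.96222, -0.27228) and n = (−sin -15.8°, cos -15.8°) = (0.27228, 0.96222). A is at the origin and H lies 34.8 along u from A, so H = 34.8·u = (33.485, -9.4754). Tangency of A1 to both parallel lines with radius 12.0 puts T and B at A ± 12.0·n: T = (3.2674, 11.547), B = (-3.2674, -11.547). Equal radii place U and P the same way about H: U = H + 12.0·n = (36.753, 2.0713), P = H − 12.0·n = (30.218, -21.022). Then |AU| = |U − A| = 36.811.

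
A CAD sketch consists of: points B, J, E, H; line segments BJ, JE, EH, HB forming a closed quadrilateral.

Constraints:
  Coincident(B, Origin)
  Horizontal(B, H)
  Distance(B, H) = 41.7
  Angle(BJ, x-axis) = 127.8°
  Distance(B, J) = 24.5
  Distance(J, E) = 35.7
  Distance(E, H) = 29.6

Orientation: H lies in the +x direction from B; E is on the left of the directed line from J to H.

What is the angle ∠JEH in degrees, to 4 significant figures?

133.0°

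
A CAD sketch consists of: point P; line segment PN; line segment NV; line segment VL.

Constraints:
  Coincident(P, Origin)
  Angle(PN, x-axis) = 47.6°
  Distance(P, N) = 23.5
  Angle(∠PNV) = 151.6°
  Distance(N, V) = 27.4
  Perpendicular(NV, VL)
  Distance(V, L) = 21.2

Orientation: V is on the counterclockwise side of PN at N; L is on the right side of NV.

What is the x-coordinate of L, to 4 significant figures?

43.05

P is at the origin; PN runs at 47.6° with length 23.5, so N = 23.5·(cos 47.6°, sin 47.6°) = (15.85, 17.35). ∠PNV = 151.6°, so NV runs at 47.6° + (180° − 151.6°) = 76.00° from the x-axis; with |NV| = 27.4, V = N + 27.4·(cos 76.00°, sin 76.00°) = (22.47, 43.94). NV ⟂ VL; with |VL| = 21.2 on the right of NV, L = V + 21.2·(0.9703, -0.2419) = (43.05, 38.81). So L.x = 43.05.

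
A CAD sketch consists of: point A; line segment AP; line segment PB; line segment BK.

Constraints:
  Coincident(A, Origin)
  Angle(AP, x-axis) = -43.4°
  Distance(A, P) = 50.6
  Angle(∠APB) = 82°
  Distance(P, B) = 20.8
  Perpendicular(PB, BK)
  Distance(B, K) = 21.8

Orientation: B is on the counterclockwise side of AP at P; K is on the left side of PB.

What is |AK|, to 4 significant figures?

31.47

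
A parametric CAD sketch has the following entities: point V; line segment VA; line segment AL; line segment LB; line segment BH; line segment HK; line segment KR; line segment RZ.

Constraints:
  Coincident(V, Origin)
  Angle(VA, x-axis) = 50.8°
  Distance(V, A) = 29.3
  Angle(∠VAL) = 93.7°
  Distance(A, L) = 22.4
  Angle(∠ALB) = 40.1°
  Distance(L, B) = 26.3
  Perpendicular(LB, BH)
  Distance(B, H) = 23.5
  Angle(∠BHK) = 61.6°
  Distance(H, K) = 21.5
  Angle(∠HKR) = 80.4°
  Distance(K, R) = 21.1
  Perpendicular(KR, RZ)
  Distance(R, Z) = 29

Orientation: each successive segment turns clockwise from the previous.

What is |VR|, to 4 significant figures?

17.37

V is at the origin; VA runs at 50.8° with length 29.3, so A = (18.52, 22.71). ∠VAL = 93.7° gives AL at -35.50° from the x-axis; with |AL| = 22.4, L = (36.75, 9.698). ∠ALB = 40.1° gives LB at -175.4° from the x-axis; with |LB| = 26.3, B = (10.54, 7.589). LB is perpendicular to BH, so BH runs at 94.60°; with |BH| = 23.5, H = (8.655, 31.01). ∠BHK = 61.6° gives HK at -23.80° from the x-axis; with |HK| = 21.5, K = (28.33, 22.34). ∠HKR = 80.4° gives KR at -123.4° from the x-axis; with |KR| = 21.1, R = (16.71, 4.722). Then |VR| = |R − V| = 17.37.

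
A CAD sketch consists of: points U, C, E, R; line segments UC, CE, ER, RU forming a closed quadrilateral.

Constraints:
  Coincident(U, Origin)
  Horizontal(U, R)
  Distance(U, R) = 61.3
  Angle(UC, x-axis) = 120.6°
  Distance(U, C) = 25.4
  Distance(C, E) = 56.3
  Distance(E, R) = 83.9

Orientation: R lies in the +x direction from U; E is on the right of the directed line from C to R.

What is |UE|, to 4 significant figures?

37.61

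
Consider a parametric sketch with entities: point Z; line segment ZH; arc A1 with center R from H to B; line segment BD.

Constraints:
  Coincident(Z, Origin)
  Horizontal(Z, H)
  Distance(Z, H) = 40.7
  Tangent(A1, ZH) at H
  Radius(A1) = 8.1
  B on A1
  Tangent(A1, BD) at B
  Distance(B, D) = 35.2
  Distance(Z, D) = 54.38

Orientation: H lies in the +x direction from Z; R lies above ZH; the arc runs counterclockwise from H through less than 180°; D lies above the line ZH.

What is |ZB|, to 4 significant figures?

49.39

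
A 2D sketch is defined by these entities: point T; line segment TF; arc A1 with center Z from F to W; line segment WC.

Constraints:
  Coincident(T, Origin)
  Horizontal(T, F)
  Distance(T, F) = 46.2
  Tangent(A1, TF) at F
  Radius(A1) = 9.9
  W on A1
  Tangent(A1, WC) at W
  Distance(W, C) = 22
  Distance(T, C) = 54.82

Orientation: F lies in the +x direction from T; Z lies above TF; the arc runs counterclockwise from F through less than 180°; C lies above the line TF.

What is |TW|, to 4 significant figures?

56.68

Checks: T = (0.00, 0.00) ✓; |ZW| = 9.900 ✓; ∠(ZW, WC) = 90.00° ✓; |WC| = 22.00 ✓; |TC| = 54.82 ✓.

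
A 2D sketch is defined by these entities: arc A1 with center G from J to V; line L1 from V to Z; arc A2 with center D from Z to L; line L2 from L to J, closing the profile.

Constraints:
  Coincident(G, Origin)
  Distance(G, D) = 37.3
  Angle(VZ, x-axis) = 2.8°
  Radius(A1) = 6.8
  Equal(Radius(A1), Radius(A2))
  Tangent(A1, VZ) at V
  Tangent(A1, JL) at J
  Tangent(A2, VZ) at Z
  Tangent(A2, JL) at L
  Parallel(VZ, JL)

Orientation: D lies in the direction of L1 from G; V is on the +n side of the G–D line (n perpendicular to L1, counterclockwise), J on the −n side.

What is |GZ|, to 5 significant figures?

37.915

Tangency of A1 to both parallel lines with radius 6.8 puts V and J at G ± 6.8·n: V = (-0.33218, 6.7919), J = (0.33218, -6.7919). Equal radii place Z and L the same way about D: Z = D + 6.8·n = (36.923, 8.6140), L = D − 6.8·n = (37.588, -4.9698). Then |GZ| = |Z − G| = 37.915.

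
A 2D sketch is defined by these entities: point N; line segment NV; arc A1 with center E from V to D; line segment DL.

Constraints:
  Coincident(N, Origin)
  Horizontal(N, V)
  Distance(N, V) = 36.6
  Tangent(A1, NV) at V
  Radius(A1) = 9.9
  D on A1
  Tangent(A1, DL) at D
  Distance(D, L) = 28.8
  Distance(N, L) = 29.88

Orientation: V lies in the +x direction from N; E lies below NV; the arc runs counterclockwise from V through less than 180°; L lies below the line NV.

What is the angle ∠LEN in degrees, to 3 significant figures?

50.4°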